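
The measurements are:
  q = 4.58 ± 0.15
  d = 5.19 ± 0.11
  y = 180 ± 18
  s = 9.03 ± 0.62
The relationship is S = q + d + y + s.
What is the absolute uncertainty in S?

18.0

Sums and differences: (δS)² = Σ (cᵢ δxᵢ)².
  (δq)² = 0.0225;  (δd)² = 0.0121;  (δy)² = 324;  (δs)² = 0.384
δS = √(324) = 18.0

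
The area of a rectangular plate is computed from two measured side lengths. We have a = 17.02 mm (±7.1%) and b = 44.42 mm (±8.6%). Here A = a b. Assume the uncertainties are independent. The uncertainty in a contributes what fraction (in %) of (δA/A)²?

(δA/A)² = (1·δa/a)² + (1·δb/b)²
  a term: (1×0.0710)² = 0.00504
  b term: (1×0.0860)² = 0.00740
Total = 0.0124. Share from a = 0.00504/0.0124 = 0.405.

40.5%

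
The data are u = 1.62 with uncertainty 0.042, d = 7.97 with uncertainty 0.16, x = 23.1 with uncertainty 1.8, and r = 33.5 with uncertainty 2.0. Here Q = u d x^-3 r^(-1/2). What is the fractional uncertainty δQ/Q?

Relative error in a monomial: (δQ/Q)² = Σ (nᵢ · δxᵢ/xᵢ)².
  (1·δu/u)² = (1×0.0259)² = 0.000672;  (1·δd/d)² = (1×0.0201)² = 0.000403;  (-3·δx/x)² = (-3×0.0779)² = 0.0546;  (−½·δr/r)² = (-0.5×0.0597)² = 0.000891
δQ/Q = √(0.0566) = 0.238

0.238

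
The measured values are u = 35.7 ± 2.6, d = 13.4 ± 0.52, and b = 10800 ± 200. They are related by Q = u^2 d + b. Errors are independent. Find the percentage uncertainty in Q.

9.26%

Let p = u^2·d = 17100. δp/p = √((2·δu/u)² + (1·δd/d)²) = √(0.0212 + 0.00151) = 0.151, so δp = 2570.
Q = p + b: δQ = √(δp² + δb²) = √(6.63e+06 + 40000) = 2580
Q = 27900, so δQ/Q = 2580/27900 = 0.0926.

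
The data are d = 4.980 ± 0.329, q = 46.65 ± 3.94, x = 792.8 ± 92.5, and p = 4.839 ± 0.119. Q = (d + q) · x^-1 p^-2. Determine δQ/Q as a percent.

Let u = d + q = 51.63. δu = √(δd² + δq²) = √(0.108 + 15.5) = 3.95, so δu/u = 0.0766.
Q is then a monomial in u, x, p:
δQ/Q = √((δu/u)² + (-1·δx/x)² + (-2·δp/p)²) = √(0.00586 + 0.0136 + 0.00242) = 0.148

14.8%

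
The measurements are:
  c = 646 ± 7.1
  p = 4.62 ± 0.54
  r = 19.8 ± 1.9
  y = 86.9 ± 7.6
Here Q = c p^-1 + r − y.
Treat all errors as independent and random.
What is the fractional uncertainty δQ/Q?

0.250

Let w = c·p^-1 = 140. δw/w = √((1·δc/c)² + (-1·δp/p)²) = √(0.000121 + 0.0137) = 0.117, so δw = 16.4.
Q = w + r − y: δQ = √(δw² + δr² + δy²) = √(269 + 3.61 + 57.8) = 18.2
Q = 72.7, so δQ/Q = 18.2/72.7 = 0.250.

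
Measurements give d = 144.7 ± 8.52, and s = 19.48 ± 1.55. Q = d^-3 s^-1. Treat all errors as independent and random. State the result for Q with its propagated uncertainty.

(1.694 ± 0.328) × 10^-8

For a monomial Q ∝ d^-3, s^-1, fractional errors add in quadrature:
  (-3·δd/d)² = (-3×0.0589)² = 0.0312;  (-1·δs/s)² = (-1×0.0796)² = 0.00633
δQ/Q = √(0.0375) = 0.194
Q = 1.694e-08, so δQ = 0.194 × 1.694e-08 = 3.28e-09.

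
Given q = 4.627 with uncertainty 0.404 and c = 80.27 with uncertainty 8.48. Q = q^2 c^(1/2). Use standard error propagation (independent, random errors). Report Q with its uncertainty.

Products/powers → add relative errors in quadrature, weighted by exponent:
  (2·δq/q)² = (2×0.0873)² = 0.0305;  (½·δc/c)² = (0.5×0.106)² = 0.00279
δQ/Q = √(0.0333) = 0.182
Q = 191.8, so δQ = 0.182 × 191.8 = 35.0.

191.8 ± 35.0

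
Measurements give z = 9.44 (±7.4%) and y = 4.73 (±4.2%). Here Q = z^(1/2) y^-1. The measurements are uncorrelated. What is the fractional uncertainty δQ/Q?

0.0560

Since Q is a product/quotient, work with relative uncertainties:
  (½·δz/z)² = (0.5×0.0740)² = 0.00137;  (-1·δy/y)² = (-1×0.0420)² = 0.00176
δQ/Q = √(0.00313) = 0.0560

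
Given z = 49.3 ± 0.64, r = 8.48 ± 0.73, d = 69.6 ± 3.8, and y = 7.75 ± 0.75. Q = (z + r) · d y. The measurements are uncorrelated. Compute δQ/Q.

Let u = z + r = 57.8. δu = √(δz² + δr²) = √(0.410 + 0.533) = 0.971, so δu/u = 0.0168.
Q is then a monomial in u, d, y:
δQ/Q = √((δu/u)² + (1·δd/d)² + (1·δy/y)²) = √(0.000282 + 0.00298 + 0.00937) = 0.112

0.112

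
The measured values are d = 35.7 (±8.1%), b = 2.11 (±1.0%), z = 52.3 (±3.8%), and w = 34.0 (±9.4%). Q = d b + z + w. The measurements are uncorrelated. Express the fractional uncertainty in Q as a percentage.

Let p = d·b = 75.3. δp/p = √((1·δd/d)² + (1·δb/b)²) = √(0.00656 + 0.000100) = 0.0816, so δp = 6.15.
Q = p + z + w: δQ = √(δp² + δz² + δw²) = √(37.8 + 3.95 + 10.2) = 7.21
Q = 162, so δQ/Q = 7.21/162 = 0.0446.

4.46%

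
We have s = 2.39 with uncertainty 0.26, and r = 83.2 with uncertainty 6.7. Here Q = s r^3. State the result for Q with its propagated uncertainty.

Q is a product of powers, so relative uncertainties combine in quadrature:
  (1·δs/s)² = (1×0.109)² = 0.0118;  (3·δr/r)² = (3×0.0805)² = 0.0584
δQ/Q = √(0.0702) = 0.265
Q = 1.38e+06, so δQ = 0.265 × 1.38e+06 = 3.65e+05.

(1.38 ± 0.365) × 10^6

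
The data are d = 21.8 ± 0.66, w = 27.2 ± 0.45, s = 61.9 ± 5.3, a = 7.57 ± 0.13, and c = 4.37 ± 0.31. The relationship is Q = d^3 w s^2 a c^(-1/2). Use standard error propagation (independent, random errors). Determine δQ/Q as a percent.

19.8%

Since Q is a product/quotient, work with relative uncertainties:
  (3·δd/d)² = (3×0.0303)² = 0.00825;  (1·δw/w)² = (1×0.0165)² = 0.000274;  (2·δs/s)² = (2×0.0856)² = 0.0293;  (1·δa/a)² = (1×0.0172)² = 0.000295;  (−½·δc/c)² = (-0.5×0.0709)² = 0.00126
δQ/Q = √(0.0394) = 0.198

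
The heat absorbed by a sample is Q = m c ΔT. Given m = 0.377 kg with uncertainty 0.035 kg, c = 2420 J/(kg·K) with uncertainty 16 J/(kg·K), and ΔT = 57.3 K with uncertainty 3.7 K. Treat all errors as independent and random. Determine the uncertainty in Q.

Since Q is a product/quotient, work with relative uncertainties:
  (1·δm/m)² = (1×0.0928)² = 0.00862;  (1·δc/c)² = (1×0.00661)² = 4.37e-05;  (1·δΔT/ΔT)² = (1×0.0646)² = 0.00417
δQ/Q = √(0.0128) = 0.113
Q = 52300 J, so δQ = 0.113 × 52300 = 5920 J.

5920 J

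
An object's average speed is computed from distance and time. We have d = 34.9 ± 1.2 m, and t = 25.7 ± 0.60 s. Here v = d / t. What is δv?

For a monomial v ∝ d, t^-1, fractional errors add in quadrature:
  (1·δd/d)² = (1×0.0344)² = 0.00118;  (-1·δt/t)² = (-1×0.0233)² = 0.000545
δv/v = √(0.00173) = 0.0416
v = 1.36 m/s, so δv = 0.0416 × 1.36 = 0.0564 m/s.

0.0564 m/s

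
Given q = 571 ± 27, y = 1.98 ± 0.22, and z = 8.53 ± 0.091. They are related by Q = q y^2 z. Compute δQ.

4340

Relative error in a monomial: (δQ/Q)² = Σ (nᵢ · δxᵢ/xᵢ)².
  (1·δq/q)² = (1×0.0473)² = 0.00224;  (2·δy/y)² = (2×0.111)² = 0.0494;  (1·δz/z)² = (1×0.0107)² = 0.000114
δQ/Q = √(0.0517) = 0.227
Q = 19100, so δQ = 0.227 × 19100 = 4340.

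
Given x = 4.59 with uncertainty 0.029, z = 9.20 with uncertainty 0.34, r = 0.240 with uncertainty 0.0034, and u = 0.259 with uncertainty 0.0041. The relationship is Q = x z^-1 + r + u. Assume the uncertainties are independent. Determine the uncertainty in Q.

Let p = x·z^-1 = 0.499. δp/p = √((1·δx/x)² + (-1·δz/z)²) = √(3.99e-05 + 0.00137) = 0.0375, so δp = 0.0187.
Q = p + r + u: δQ = √(δp² + δr² + δu²) = √(0.000350 + 1.16e-05 + 1.68e-05) = 0.0194

0.0194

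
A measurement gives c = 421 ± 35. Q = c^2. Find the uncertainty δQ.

29500

Each factor contributes (exponent × relative error)² to (δQ/Q)²:
  (2·δc/c)² = (2×0.0831)² = 0.0276
δQ/Q = √(0.0276) = 0.166
Q = 1.77e+05, so δQ = 0.166 × 1.77e+05 = 29500.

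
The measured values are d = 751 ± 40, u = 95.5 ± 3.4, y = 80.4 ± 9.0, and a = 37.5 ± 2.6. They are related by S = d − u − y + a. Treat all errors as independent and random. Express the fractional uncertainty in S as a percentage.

6.73%

Absolute uncertainties add in quadrature for a linear combination:
  (δd)² = 1600;  (δu)² = 11.6;  (δy)² = 81.0;  (δa)² = 6.76
δS = √(1700) = 41.2
S = 613, so δS/S = 41.2/613 = 0.0673.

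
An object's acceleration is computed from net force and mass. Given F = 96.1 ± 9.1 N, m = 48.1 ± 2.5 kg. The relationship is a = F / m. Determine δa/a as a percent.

Relative error in a monomial: (δa/a)² = Σ (nᵢ · δxᵢ/xᵢ)².
  (1·δF/F)² = (1×0.0947)² = 0.00897;  (-1·δm/m)² = (-1×0.0520)² = 0.00270
δa/a = √(0.0117) = 0.108

10.8%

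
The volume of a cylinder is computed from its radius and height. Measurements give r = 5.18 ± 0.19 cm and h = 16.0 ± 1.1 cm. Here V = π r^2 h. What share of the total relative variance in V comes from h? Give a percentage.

46.8%

(δV/V)² = (2·δr/r)² + (1·δh/h)²
  r term: (2×0.0367)² = 0.00538
  h term: (1×0.0688)² = 0.00473
Total = 0.0101. Share from h = 0.00473/0.0101 = 0.468.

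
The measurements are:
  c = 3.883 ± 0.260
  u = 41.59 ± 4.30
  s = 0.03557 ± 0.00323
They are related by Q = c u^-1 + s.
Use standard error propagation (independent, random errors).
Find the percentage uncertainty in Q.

Let p = c·u^-1 = 0.09336. δp/p = √((1·δc/c)² + (-1·δu/u)²) = √(0.00448 + 0.0107) = 0.123, so δp = 0.0115.
Q = p + s: δQ = √(δp² + δs²) = √(0.000132 + 1.04e-05) = 0.0119
Q = 0.1289, so δQ/Q = 0.0119/0.1289 = 0.0926.

9.26%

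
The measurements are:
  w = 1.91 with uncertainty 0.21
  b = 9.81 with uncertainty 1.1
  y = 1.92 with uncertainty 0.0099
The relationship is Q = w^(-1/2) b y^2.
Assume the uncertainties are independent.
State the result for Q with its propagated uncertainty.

26.2 ± 3.28

Products/powers → add relative errors in quadrature, weighted by exponent:
  (−½·δw/w)² = (-0.5×0.110)² = 0.00302;  (1·δb/b)² = (1×0.112)² = 0.0126;  (2·δy/y)² = (2×0.00516)² = 0.000106
δQ/Q = √(0.0157) = 0.125
Q = 26.2, so δQ = 0.125 × 26.2 = 3.28.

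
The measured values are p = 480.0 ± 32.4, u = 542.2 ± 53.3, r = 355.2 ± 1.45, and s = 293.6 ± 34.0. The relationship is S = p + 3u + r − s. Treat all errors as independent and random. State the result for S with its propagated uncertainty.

S is a linear combination, so absolute uncertainties add in quadrature:
  (δp)² = 1050;  (3·δu)² = 25600;  (δr)² = 2.10;  (δs)² = 1160
δS = √(27800) = 167
S = 2168.

2168 ± 167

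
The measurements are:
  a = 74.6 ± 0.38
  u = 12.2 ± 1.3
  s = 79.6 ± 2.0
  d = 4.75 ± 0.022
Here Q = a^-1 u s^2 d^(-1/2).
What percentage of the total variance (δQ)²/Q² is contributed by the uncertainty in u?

81.6%

(δQ/Q)² = (-1·δa/a)² + (1·δu/u)² + (2·δs/s)² + (−½·δd/d)²
  a term: (-1×0.00509)² = 2.59e-05
  u term: (1×0.107)² = 0.0114
  s term: (2×0.0251)² = 0.00253
  d term: (-0.5×0.00463)² = 5.36e-06
Total = 0.0139. Share from u = 0.0114/0.0139 = 0.816.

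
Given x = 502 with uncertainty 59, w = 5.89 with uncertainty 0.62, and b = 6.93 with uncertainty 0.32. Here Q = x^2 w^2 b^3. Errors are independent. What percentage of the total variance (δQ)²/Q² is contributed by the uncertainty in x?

46.5%

(δQ/Q)² = (2·δx/x)² + (2·δw/w)² + (3·δb/b)²
  x term: (2×0.118)² = 0.0553
  w term: (2×0.105)² = 0.0443
  b term: (3×0.0462)² = 0.0192
Total = 0.119. Share from x = 0.0553/0.119 = 0.465.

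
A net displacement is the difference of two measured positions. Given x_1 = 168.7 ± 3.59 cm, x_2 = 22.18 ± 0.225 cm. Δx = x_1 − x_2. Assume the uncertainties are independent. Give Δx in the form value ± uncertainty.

For a sum/difference, combine absolute errors in quadrature:
  (δx_1)² = 12.9;  (δx_2)² = 0.0506
δΔx = √(12.9) = 3.60 cm
Δx = 146.5 cm.

146.5 ± 3.60 cm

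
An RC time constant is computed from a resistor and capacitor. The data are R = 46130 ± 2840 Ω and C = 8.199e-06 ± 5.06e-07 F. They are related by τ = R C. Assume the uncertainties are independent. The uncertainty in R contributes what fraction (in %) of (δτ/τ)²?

49.9%

(δτ/τ)² = (1·δR/R)² + (1·δC/C)²
  R term: (1×0.0616)² = 0.00379
  C term: (1×0.0617)² = 0.00381
Total = 0.00760. Share from R = 0.00379/0.00760 = 0.499.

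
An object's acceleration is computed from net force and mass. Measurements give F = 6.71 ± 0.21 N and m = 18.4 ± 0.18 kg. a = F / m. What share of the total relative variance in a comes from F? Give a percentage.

(δa/a)² = (1·δF/F)² + (-1·δm/m)²
  F term: (1×0.0313)² = 0.000979
  m term: (-1×0.00978)² = 9.57e-05
Total = 0.00108. Share from F = 0.000979/0.00108 = 0.911.

91.1%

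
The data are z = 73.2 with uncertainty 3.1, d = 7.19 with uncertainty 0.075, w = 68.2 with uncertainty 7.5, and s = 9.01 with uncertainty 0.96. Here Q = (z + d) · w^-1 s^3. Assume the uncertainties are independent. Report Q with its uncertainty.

Let u = z + d = 80.4. δu = √(δz² + δd²) = √(9.61 + 0.00562) = 3.10, so δu/u = 0.0386.
Q is then a monomial in u, w, s:
δQ/Q = √((δu/u)² + (-1·δw/w)² + (3·δs/s)²) = √(0.00149 + 0.0121 + 0.102) = 0.340
Q = 862, so δQ = 0.340 × 862 = 293.

862 ± 293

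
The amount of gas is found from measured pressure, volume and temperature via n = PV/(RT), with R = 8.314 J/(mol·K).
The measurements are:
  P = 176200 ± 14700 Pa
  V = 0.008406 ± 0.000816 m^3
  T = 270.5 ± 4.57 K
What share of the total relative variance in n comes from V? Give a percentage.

56.5%

(δn/n)² = (1·δP/P)² + (1·δV/V)² + (-1·δT/T)²
  P term: (1×0.0834)² = 0.00696
  V term: (1×0.0971)² = 0.00942
  T term: (-1×0.0169)² = 0.000285
Total = 0.0167. Share from V = 0.00942/0.0167 = 0.565.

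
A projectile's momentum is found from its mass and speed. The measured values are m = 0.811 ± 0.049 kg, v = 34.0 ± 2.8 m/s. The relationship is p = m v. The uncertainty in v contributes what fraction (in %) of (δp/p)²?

(δp/p)² = (1·δm/m)² + (1·δv/v)²
  m term: (1×0.0604)² = 0.00365
  v term: (1×0.0824)² = 0.00678
Total = 0.0104. Share from v = 0.00678/0.0104 = 0.650.

65.0%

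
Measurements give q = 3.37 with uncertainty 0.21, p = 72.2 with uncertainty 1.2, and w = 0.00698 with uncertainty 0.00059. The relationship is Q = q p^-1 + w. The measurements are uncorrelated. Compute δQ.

Let h = q·p^-1 = 0.0467. δh/h = √((1·δq/q)² + (-1·δp/p)²) = √(0.00388 + 0.000276) = 0.0645, so δh = 0.00301.
Q = h + w: δQ = √(δh² + δw²) = √(9.06e-06 + 3.48e-07) = 0.00307

0.00307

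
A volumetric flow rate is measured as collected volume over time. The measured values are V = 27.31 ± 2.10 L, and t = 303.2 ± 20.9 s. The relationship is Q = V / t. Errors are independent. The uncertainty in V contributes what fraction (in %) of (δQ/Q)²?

(δQ/Q)² = (1·δV/V)² + (-1·δt/t)²
  V term: (1×0.0769)² = 0.00591
  t term: (-1×0.0689)² = 0.00475
Total = 0.0107. Share from V = 0.00591/0.0107 = 0.554.

55.4%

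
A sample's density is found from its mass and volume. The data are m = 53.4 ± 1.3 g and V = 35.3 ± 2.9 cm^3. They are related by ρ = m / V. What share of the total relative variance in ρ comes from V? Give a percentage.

(δρ/ρ)² = (1·δm/m)² + (-1·δV/V)²
  m term: (1×0.0243)² = 0.000593
  V term: (-1×0.0822)² = 0.00675
Total = 0.00734. Share from V = 0.00675/0.00734 = 0.919.

91.9%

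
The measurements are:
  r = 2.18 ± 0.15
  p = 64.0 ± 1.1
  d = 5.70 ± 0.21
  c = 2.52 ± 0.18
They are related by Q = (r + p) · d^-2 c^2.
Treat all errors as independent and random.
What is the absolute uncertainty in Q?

Let u = r + p = 66.2. δu = √(δr² + δp²) = √(0.0225 + 1.21) = 1.11, so δu/u = 0.0168.
Q is then a monomial in u, d, c:
δQ/Q = √((δu/u)² + (-2·δd/d)² + (2·δc/c)²) = √(0.000281 + 0.00543 + 0.0204) = 0.162
Q = 12.9, so δQ = 0.162 × 12.9 = 2.09.

2.09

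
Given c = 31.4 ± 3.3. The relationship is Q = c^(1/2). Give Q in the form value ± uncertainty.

5.60 ± 0.294

For a monomial Q ∝ c^(1/2), fractional errors add in quadrature:
  (½·δc/c)² = (0.5×0.105)² = 0.00276
δQ/Q = √(0.00276) = 0.0525
Q = 5.60, so δQ = 0.0525 × 5.60 = 0.294.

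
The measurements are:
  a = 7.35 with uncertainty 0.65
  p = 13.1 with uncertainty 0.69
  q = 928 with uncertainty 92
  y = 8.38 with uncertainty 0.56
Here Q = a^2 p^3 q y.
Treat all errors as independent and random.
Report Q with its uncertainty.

Relative error in a monomial: (δQ/Q)² = Σ (nᵢ · δxᵢ/xᵢ)².
  (2·δa/a)² = (2×0.0884)² = 0.0313;  (3·δp/p)² = (3×0.0527)² = 0.0250;  (1·δq/q)² = (1×0.0991)² = 0.00983;  (1·δy/y)² = (1×0.0668)² = 0.00447
δQ/Q = √(0.0705) = 0.266
Q = 9.44e+08, so δQ = 0.266 × 9.44e+08 = 2.51e+08.

(9.44 ± 2.51) × 10^8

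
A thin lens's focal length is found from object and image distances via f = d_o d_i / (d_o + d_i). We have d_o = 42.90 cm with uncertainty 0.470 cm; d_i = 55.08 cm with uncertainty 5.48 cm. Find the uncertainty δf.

∂f/∂d_o = (d_i/(d_o+d_i))² = 0.316;  ∂f/∂d_i = (d_o/(d_o+d_i))² = 0.192
δf = √((∂f/∂d_o · δd_o)² + (∂f/∂d_i · δd_i)²) = √(0.0221 + 1.10) = 1.06 cm

1.06 cm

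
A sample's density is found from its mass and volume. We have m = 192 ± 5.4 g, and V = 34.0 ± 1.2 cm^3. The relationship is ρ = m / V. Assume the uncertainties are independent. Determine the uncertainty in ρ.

Each factor contributes (exponent × relative error)² to (δρ/ρ)²:
  (1·δm/m)² = (1×0.0281)² = 0.000791;  (-1·δV/V)² = (-1×0.0353)² = 0.00125
δρ/ρ = √(0.00204) = 0.0451
ρ = 5.65 g/cm^3, so δρ = 0.0451 × 5.65 = 0.255 g/cm^3.

0.255 g/cm^3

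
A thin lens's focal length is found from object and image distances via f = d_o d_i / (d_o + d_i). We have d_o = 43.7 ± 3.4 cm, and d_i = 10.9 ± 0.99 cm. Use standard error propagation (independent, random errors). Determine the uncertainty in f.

∂f/∂d_o = (d_i/(d_o+d_i))² = 0.0399;  ∂f/∂d_i = (d_o/(d_o+d_i))² = 0.641
δf = √((∂f/∂d_o · δd_o)² + (∂f/∂d_i · δd_i)²) = √(0.0184 + 0.402) = 0.648 cm

0.648 cm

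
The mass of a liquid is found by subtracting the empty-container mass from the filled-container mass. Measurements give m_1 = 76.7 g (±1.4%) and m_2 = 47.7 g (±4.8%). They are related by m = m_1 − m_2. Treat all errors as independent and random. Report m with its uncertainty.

Sums and differences: (δm)² = Σ (cᵢ δxᵢ)².
  (δm_1)² = 1.15;  (δm_2)² = 5.24
δm = √(6.40) = 2.53 g
m = 29.0 g.

29.0 ± 2.53 g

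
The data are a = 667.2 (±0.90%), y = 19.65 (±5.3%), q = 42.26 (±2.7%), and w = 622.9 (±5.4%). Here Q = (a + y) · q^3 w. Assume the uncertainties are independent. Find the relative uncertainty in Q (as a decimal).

Let u = a + y = 686.9. δu = √(δa² + δy²) = √(36.1 + 1.08) = 6.09, so δu/u = 0.00887.
Q is then a monomial in u, q, w:
δQ/Q = √((δu/u)² + (3·δq/q)² + (1·δw/w)²) = √(7.87e-05 + 0.00656 + 0.00292) = 0.0978

0.0978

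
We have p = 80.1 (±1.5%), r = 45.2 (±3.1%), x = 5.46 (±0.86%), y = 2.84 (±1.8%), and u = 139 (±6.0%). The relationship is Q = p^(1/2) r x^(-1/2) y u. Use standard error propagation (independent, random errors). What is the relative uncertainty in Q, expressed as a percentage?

Relative error in a monomial: (δQ/Q)² = Σ (nᵢ · δxᵢ/xᵢ)².
  (½·δp/p)² = (0.5×0.0150)² = 5.62e-05;  (1·δr/r)² = (1×0.0310)² = 0.000961;  (−½·δx/x)² = (-0.5×0.00860)² = 1.85e-05;  (1·δy/y)² = (1×0.0180)² = 0.000324;  (1·δu/u)² = (1×0.0600)² = 0.00360
δQ/Q = √(0.00496) = 0.0704

7.04%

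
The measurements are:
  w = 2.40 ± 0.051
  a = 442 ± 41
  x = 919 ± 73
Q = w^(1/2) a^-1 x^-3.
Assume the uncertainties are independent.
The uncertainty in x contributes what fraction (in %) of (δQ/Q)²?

(δQ/Q)² = (½·δw/w)² + (-1·δa/a)² + (-3·δx/x)²
  w term: (0.5×0.0212)² = 0.000113
  a term: (-1×0.0928)² = 0.00860
  x term: (-3×0.0794)² = 0.0568
Total = 0.0655. Share from x = 0.0568/0.0655 = 0.867.

86.7%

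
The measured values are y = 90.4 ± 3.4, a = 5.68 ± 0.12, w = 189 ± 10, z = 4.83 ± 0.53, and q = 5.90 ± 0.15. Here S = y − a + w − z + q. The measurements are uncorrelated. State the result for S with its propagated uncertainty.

275 ± 10.6

S is a linear combination, so absolute uncertainties add in quadrature:
  (δy)² = 11.6;  (δa)² = 0.0144;  (δw)² = 100;  (δz)² = 0.281;  (δq)² = 0.0225
δS = √(112) = 10.6
S = 275.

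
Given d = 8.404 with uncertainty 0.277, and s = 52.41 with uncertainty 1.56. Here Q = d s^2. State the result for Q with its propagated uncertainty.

Relative error in a monomial: (δQ/Q)² = Σ (nᵢ · δxᵢ/xᵢ)².
  (1·δd/d)² = (1×0.0330)² = 0.00109;  (2·δs/s)² = (2×0.0298)² = 0.00354
δQ/Q = √(0.00463) = 0.0680
Q = 23080, so δQ = 0.0680 × 23080 = 1570.

23080 ± 1570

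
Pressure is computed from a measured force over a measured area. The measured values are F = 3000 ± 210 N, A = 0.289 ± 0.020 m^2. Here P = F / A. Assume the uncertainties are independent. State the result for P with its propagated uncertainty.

For a monomial P ∝ F, A^-1, fractional errors add in quadrature:
  (1·δF/F)² = (1×0.0700)² = 0.00490;  (-1·δA/A)² = (-1×0.0692)² = 0.00479
δP/P = √(0.00969) = 0.0984
P = 10400 Pa, so δP = 0.0984 × 10400 = 1020 Pa.

10400 ± 1020 Pa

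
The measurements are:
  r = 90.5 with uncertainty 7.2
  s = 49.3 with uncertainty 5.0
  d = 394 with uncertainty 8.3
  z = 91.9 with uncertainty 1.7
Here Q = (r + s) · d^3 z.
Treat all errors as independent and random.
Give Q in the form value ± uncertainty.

Let u = r + s = 140. δu = √(δr² + δs²) = √(51.8 + 25.0) = 8.77, so δu/u = 0.0627.
Q is then a monomial in u, d, z:
δQ/Q = √((δu/u)² + (3·δd/d)² + (1·δz/z)²) = √(0.00393 + 0.00399 + 0.000342) = 0.0909
Q = 7.86e+11, so δQ = 0.0909 × 7.86e+11 = 7.15e+10.

(7.86 ± 0.715) × 10^11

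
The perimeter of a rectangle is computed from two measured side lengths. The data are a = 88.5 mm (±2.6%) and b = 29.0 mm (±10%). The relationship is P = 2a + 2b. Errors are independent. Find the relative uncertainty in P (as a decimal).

P is a linear combination, so absolute uncertainties add in quadrature:
  (2·δa)² = 21.2;  (2·δb)² = 33.6
δP = √(54.8) = 7.40 mm
P = 235 mm, so δP/P = 7.40/235 = 0.0315.

0.0315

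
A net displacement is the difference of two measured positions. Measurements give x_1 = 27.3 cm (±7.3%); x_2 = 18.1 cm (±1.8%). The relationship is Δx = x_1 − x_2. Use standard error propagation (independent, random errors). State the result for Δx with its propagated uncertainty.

9.20 ± 2.02 cm

Sums and differences: (δΔx)² = Σ (cᵢ δxᵢ)².
  (δx_1)² = 3.97;  (δx_2)² = 0.106
δΔx = √(4.08) = 2.02 cm
Δx = 9.20 cm.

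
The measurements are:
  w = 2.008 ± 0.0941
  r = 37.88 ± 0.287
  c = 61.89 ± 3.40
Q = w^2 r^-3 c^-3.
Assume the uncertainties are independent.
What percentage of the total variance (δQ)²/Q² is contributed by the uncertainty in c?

74.5%

(δQ/Q)² = (2·δw/w)² + (-3·δr/r)² + (-3·δc/c)²
  w term: (2×0.0469)² = 0.00878
  r term: (-3×0.00758)² = 0.000517
  c term: (-3×0.0549)² = 0.0272
Total = 0.0365. Share from c = 0.0272/0.0365 = 0.745.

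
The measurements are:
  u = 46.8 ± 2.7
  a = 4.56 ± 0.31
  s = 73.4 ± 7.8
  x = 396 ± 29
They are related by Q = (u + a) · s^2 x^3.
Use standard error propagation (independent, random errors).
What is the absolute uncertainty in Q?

5.33e+12

Let w = u + a = 51.4. δw = √(δu² + δa²) = √(7.29 + 0.0961) = 2.72, so δw/w = 0.0529.
Q is then a monomial in w, s, x:
δQ/Q = √((δw/w)² + (2·δs/s)² + (3·δx/x)²) = √(0.00280 + 0.0452 + 0.0483) = 0.310
Q = 1.72e+13, so δQ = 0.310 × 1.72e+13 = 5.33e+12.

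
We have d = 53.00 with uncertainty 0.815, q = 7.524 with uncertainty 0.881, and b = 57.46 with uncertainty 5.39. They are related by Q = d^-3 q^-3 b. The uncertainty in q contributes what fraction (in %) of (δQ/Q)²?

91.9%

(δQ/Q)² = (-3·δd/d)² + (-3·δq/q)² + (1·δb/b)²
  d term: (-3×0.0154)² = 0.00213
  q term: (-3×0.117)² = 0.123
  b term: (1×0.0938)² = 0.00880
Total = 0.134. Share from q = 0.123/0.134 = 0.919.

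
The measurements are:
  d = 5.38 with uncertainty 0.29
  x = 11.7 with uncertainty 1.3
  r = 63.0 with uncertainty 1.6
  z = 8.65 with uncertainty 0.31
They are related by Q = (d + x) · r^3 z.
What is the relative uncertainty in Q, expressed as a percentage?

Let u = d + x = 17.1. δu = √(δd² + δx²) = √(0.0841 + 1.69) = 1.33, so δu/u = 0.0780.
Q is then a monomial in u, r, z:
δQ/Q = √((δu/u)² + (3·δr/r)² + (1·δz/z)²) = √(0.00608 + 0.00580 + 0.00128) = 0.115

11.5%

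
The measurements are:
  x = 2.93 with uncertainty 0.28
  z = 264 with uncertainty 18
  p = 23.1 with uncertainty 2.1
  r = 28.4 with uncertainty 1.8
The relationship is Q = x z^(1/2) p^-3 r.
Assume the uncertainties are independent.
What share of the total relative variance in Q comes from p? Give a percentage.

(δQ/Q)² = (1·δx/x)² + (½·δz/z)² + (-3·δp/p)² + (1·δr/r)²
  x term: (1×0.0956)² = 0.00913
  z term: (0.5×0.0682)² = 0.00116
  p term: (-3×0.0909)² = 0.0744
  r term: (1×0.0634)² = 0.00402
Total = 0.0887. Share from p = 0.0744/0.0887 = 0.839.

83.9%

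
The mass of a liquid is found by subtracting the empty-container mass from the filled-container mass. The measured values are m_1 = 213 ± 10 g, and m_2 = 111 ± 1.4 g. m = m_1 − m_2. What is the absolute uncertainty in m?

For a sum/difference, combine absolute errors in quadrature:
  (δm_1)² = 100;  (δm_2)² = 1.96
δm = √(102) = 10.1 g

10.1 g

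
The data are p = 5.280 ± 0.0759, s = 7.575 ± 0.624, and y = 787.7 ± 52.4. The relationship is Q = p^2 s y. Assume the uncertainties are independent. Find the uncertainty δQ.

Q is a product of powers, so relative uncertainties combine in quadrature:
  (2·δp/p)² = (2×0.0144)² = 0.000827;  (1·δs/s)² = (1×0.0824)² = 0.00679;  (1·δy/y)² = (1×0.0665)² = 0.00443
δQ/Q = √(0.0120) = 0.110
Q = 166300, so δQ = 0.110 × 166300 = 18300.

18300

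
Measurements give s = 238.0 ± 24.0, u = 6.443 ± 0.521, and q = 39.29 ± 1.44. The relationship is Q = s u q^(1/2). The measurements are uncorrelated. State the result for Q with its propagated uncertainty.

9612 ± 1250

Q is a product of powers, so relative uncertainties combine in quadrature:
  (1·δs/s)² = (1×0.101)² = 0.0102;  (1·δu/u)² = (1×0.0809)² = 0.00654;  (½·δq/q)² = (0.5×0.0367)² = 0.000336
δQ/Q = √(0.0170) = 0.131
Q = 9612, so δQ = 0.131 × 9612 = 1250.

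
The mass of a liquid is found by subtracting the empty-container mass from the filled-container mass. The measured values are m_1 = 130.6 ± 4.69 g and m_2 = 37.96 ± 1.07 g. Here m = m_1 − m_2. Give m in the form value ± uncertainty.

92.64 ± 4.81 g

For a sum/difference, combine absolute errors in quadrature:
  (δm_1)² = 22.0;  (δm_2)² = 1.14
δm = √(23.1) = 4.81 g
m = 92.64 g.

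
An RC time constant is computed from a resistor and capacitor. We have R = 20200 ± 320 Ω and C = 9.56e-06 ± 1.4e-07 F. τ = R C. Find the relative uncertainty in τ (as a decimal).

Each factor contributes (exponent × relative error)² to (δτ/τ)²:
  (1·δR/R)² = (1×0.0158)² = 0.000251;  (1·δC/C)² = (1×0.0146)² = 0.000214
δτ/τ = √(0.000465) = 0.0216

0.0216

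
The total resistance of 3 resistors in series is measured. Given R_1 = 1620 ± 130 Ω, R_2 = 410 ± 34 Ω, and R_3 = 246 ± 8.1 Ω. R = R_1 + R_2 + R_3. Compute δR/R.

R is a linear combination, so absolute uncertainties add in quadrature:
  (δR_1)² = 16900;  (δR_2)² = 1160;  (δR_3)² = 65.6
δR = √(18100) = 135 Ω
R = 2280 Ω, so δR/R = 135/2280 = 0.0591.

0.0591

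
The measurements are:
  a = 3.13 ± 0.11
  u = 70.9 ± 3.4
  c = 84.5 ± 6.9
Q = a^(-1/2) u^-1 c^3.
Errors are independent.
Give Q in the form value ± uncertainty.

For a monomial Q ∝ a^(-1/2), u^-1, c^3, fractional errors add in quadrature:
  (−½·δa/a)² = (-0.5×0.0351)² = 0.000309;  (-1·δu/u)² = (-1×0.0480)² = 0.00230;  (3·δc/c)² = (3×0.0817)² = 0.0600
δQ/Q = √(0.0626) = 0.250
Q = 4810, so δQ = 0.250 × 4810 = 1200.

4810 ± 1200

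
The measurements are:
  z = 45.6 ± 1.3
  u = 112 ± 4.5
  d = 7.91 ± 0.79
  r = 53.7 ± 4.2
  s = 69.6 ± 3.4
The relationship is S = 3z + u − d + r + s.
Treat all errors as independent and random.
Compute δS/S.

0.0222

Each term contributes (cᵢ δxᵢ)² to (δS)²:
  (3·δz)² = 15.2;  (δu)² = 20.2;  (δd)² = 0.624;  (δr)² = 17.6;  (δs)² = 11.6
δS = √(65.3) = 8.08
S = 364, so δS/S = 8.08/364 = 0.0222.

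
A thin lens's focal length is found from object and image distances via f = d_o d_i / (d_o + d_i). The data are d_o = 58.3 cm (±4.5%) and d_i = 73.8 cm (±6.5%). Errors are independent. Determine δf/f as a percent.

3.81%

∂f/∂d_o = (d_i/(d_o+d_i))² = 0.312;  ∂f/∂d_i = (d_o/(d_o+d_i))² = 0.195
δf = √((∂f/∂d_o · δd_o)² + (∂f/∂d_i · δd_i)²) = √(0.670 + 0.873) = 1.24 cm
f = 32.6 cm, so δf/f = 1.24/32.6 = 0.0381.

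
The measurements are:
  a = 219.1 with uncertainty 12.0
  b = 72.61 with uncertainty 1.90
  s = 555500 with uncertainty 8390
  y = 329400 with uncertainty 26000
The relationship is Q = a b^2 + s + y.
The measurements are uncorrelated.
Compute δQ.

91700

Let p = a·b^2 = 1.155e+06. δp/p = √((1·δa/a)² + (2·δb/b)²) = √(0.00300 + 0.00274) = 0.0758, so δp = 87500.
Q = p + s + y: δQ = √(δp² + δs² + δy²) = √(7.66e+09 + 7.04e+07 + 6.76e+08) = 91700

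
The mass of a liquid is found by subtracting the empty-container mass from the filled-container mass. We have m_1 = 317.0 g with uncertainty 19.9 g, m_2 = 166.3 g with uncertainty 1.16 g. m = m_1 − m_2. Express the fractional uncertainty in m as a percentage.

13.2%

Sums and differences: (δm)² = Σ (cᵢ δxᵢ)².
  (δm_1)² = 396;  (δm_2)² = 1.35
δm = √(397) = 19.9 g
m = 150.7 g, so δm/m = 19.9/150.7 = 0.132.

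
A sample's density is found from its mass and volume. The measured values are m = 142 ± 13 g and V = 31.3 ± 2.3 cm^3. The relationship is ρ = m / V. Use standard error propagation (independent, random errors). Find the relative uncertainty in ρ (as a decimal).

Relative error in a monomial: (δρ/ρ)² = Σ (nᵢ · δxᵢ/xᵢ)².
  (1·δm/m)² = (1×0.0915)² = 0.00838;  (-1·δV/V)² = (-1×0.0735)² = 0.00540
δρ/ρ = √(0.0138) = 0.117

0.117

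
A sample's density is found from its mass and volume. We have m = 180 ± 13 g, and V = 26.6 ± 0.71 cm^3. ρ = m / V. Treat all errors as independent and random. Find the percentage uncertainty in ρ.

Each factor contributes (exponent × relative error)² to (δρ/ρ)²:
  (1·δm/m)² = (1×0.0722)² = 0.00522;  (-1·δV/V)² = (-1×0.0267)² = 0.000712
δρ/ρ = √(0.00593) = 0.0770

7.70%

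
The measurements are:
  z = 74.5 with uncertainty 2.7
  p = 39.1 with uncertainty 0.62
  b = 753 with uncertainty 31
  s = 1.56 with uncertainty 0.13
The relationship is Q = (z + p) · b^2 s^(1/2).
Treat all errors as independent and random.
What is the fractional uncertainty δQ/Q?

0.0954

Let u = z + p = 114. δu = √(δz² + δp²) = √(7.29 + 0.384) = 2.77, so δu/u = 0.0244.
Q is then a monomial in u, b, s:
δQ/Q = √((δu/u)² + (2·δb/b)² + (½·δs/s)²) = √(0.000595 + 0.00678 + 0.00174) = 0.0954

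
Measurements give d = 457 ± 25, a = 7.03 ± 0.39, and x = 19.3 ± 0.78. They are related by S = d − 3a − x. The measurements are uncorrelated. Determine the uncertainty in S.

25.0

Each term contributes (cᵢ δxᵢ)² to (δS)²:
  (δd)² = 625;  (3·δa)² = 1.37;  (δx)² = 0.608
δS = √(627) = 25.0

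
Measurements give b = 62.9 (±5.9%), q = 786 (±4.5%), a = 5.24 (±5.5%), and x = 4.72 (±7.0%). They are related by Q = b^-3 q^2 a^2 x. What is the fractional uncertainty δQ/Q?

0.238

Relative error in a monomial: (δQ/Q)² = Σ (nᵢ · δxᵢ/xᵢ)².
  (-3·δb/b)² = (-3×0.0590)² = 0.0313;  (2·δq/q)² = (2×0.0450)² = 0.00810;  (2·δa/a)² = (2×0.0550)² = 0.0121;  (1·δx/x)² = (1×0.0700)² = 0.00490
δQ/Q = √(0.0564) = 0.238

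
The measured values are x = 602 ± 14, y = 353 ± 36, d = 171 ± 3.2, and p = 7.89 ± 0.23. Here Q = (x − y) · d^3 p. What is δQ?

1.65e+09

Let u = x − y = 249. δu = √(δx² + δy²) = √(196 + 1300) = 38.6, so δu/u = 0.155.
Q is then a monomial in u, d, p:
δQ/Q = √((δu/u)² + (3·δd/d)² + (1·δp/p)²) = √(0.0241 + 0.00315 + 0.000850) = 0.168
Q = 9.82e+09, so δQ = 0.168 × 9.82e+09 = 1.65e+09.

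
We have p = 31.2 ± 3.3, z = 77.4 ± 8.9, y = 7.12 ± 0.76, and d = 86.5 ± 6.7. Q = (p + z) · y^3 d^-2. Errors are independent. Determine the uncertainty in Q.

1.92

Let u = p + z = 109. δu = √(δp² + δz²) = √(10.9 + 79.2) = 9.49, so δu/u = 0.0874.
Q is then a monomial in u, y, d:
δQ/Q = √((δu/u)² + (3·δy/y)² + (-2·δd/d)²) = √(0.00764 + 0.103 + 0.0240) = 0.366
Q = 5.24, so δQ = 0.366 × 5.24 = 1.92.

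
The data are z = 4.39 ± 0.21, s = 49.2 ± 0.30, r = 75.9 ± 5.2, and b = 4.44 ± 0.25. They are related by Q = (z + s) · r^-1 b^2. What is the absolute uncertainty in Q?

1.84

Let u = z + s = 53.6. δu = √(δz² + δs²) = √(0.0441 + 0.0900) = 0.366, so δu/u = 0.00683.
Q is then a monomial in u, r, b:
δQ/Q = √((δu/u)² + (-1·δr/r)² + (2·δb/b)²) = √(4.67e-05 + 0.00469 + 0.0127) = 0.132
Q = 13.9, so δQ = 0.132 × 13.9 = 1.84.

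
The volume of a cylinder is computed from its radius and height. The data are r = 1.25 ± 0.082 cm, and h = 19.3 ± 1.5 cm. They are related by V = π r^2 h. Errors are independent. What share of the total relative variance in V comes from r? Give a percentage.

74.0%

(δV/V)² = (2·δr/r)² + (1·δh/h)²
  r term: (2×0.0656)² = 0.0172
  h term: (1×0.0777)² = 0.00604
Total = 0.0233. Share from r = 0.0172/0.0233 = 0.740.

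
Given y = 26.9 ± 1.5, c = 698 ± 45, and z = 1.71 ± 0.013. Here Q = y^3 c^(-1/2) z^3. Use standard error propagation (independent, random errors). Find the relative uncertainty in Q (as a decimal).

0.172

Since Q is a product/quotient, work with relative uncertainties:
  (3·δy/y)² = (3×0.0558)² = 0.0280;  (−½·δc/c)² = (-0.5×0.0645)² = 0.00104;  (3·δz/z)² = (3×0.00760)² = 0.000520
δQ/Q = √(0.0295) = 0.172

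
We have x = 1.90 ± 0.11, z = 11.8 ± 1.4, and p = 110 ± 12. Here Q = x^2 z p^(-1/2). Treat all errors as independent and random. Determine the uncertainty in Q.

0.709

Relative error in a monomial: (δQ/Q)² = Σ (nᵢ · δxᵢ/xᵢ)².
  (2·δx/x)² = (2×0.0579)² = 0.0134;  (1·δz/z)² = (1×0.119)² = 0.0141;  (−½·δp/p)² = (-0.5×0.109)² = 0.00298
δQ/Q = √(0.0305) = 0.175
Q = 4.06, so δQ = 0.175 × 4.06 = 0.709.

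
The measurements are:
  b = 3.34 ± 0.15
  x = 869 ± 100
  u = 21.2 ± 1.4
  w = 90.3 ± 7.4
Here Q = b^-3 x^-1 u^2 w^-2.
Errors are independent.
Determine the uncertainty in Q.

Q is a product of powers, so relative uncertainties combine in quadrature:
  (-3·δb/b)² = (-3×0.0449)² = 0.0182;  (-1·δx/x)² = (-1×0.115)² = 0.0132;  (2·δu/u)² = (2×0.0660)² = 0.0174;  (-2·δw/w)² = (-2×0.0819)² = 0.0269
δQ/Q = √(0.0757) = 0.275
Q = 1.7e-06, so δQ = 0.275 × 1.7e-06 = 4.68e-07.

4.68e-07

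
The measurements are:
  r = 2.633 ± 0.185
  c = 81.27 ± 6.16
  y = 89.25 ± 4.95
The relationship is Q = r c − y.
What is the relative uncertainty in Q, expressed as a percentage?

18.2%

Let p = r·c = 214.0. δp/p = √((1·δr/r)² + (1·δc/c)²) = √(0.00494 + 0.00575) = 0.103, so δp = 22.1.
Q = p − y: δQ = √(δp² + δy²) = √(489 + 24.5) = 22.7
Q = 124.7, so δQ/Q = 22.7/124.7 = 0.182.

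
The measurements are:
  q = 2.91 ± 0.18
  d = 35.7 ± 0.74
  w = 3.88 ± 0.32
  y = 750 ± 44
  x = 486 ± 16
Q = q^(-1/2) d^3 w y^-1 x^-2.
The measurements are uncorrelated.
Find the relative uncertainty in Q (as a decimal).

Relative error in a monomial: (δQ/Q)² = Σ (nᵢ · δxᵢ/xᵢ)².
  (−½·δq/q)² = (-0.5×0.0619)² = 0.000957;  (3·δd/d)² = (3×0.0207)² = 0.00387;  (1·δw/w)² = (1×0.0825)² = 0.00680;  (-1·δy/y)² = (-1×0.0587)² = 0.00344;  (-2·δx/x)² = (-2×0.0329)² = 0.00434
δQ/Q = √(0.0194) = 0.139

0.139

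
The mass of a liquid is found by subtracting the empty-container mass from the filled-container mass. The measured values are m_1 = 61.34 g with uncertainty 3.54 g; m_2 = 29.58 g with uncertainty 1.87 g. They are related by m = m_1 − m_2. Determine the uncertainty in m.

4.00 g

For a sum/difference, combine absolute errors in quadrature:
  (δm_1)² = 12.5;  (δm_2)² = 3.50
δm = √(16.0) = 4.00 g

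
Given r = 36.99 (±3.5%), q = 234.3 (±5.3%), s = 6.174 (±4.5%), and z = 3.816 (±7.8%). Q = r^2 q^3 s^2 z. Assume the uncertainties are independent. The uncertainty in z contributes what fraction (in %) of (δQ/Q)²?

13.7%

(δQ/Q)² = (2·δr/r)² + (3·δq/q)² + (2·δs/s)² + (1·δz/z)²
  r term: (2×0.0350)² = 0.00490
  q term: (3×0.0530)² = 0.0253
  s term: (2×0.0450)² = 0.00810
  z term: (1×0.0780)² = 0.00608
Total = 0.0444. Share from z = 0.00608/0.0444 = 0.137.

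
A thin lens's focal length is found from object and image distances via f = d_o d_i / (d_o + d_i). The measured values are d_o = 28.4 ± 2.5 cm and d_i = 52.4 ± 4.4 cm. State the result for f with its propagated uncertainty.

∂f/∂d_o = (d_i/(d_o+d_i))² = 0.421;  ∂f/∂d_i = (d_o/(d_o+d_i))² = 0.124
δf = √((∂f/∂d_o · δd_o)² + (∂f/∂d_i · δd_i)²) = √(1.11 + 0.295) = 1.18 cm
f = 18.4 cm.

18.4 ± 1.18 cm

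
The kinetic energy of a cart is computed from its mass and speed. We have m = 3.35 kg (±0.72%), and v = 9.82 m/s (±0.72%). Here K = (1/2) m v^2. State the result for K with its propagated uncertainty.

Relative error in a monomial: (δK/K)² = Σ (nᵢ · δxᵢ/xᵢ)².
  (1·δm/m)² = (1×0.00720)² = 5.18e-05;  (2·δv/v)² = (2×0.00720)² = 0.000207
δK/K = √(0.000259) = 0.0161
K = 162 J, so δK = 0.0161 × 162 = 2.60 J.

162 ± 2.60 J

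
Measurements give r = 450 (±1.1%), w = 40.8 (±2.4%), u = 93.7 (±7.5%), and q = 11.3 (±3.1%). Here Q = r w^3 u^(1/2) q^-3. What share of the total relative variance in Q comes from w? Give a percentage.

33.7%

(δQ/Q)² = (1·δr/r)² + (3·δw/w)² + (½·δu/u)² + (-3·δq/q)²
  r term: (1×0.0110)² = 0.000121
  w term: (3×0.0240)² = 0.00518
  u term: (0.5×0.0750)² = 0.00141
  q term: (-3×0.0310)² = 0.00865
Total = 0.0154. Share from w = 0.00518/0.0154 = 0.337.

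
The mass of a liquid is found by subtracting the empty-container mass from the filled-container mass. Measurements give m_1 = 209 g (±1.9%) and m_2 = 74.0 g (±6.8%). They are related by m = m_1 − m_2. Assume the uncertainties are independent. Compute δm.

6.41 g

Absolute uncertainties add in quadrature for a linear combination:
  (δm_1)² = 15.8;  (δm_2)² = 25.3
δm = √(41.1) = 6.41 g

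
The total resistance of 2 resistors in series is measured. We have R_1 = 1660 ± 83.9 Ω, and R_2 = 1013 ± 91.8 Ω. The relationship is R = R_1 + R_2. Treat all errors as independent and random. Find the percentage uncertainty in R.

4.65%

R is a linear combination, so absolute uncertainties add in quadrature:
  (δR_1)² = 7040;  (δR_2)² = 8430
δR = √(15500) = 124 Ω
R = 2673 Ω, so δR/R = 124/2673 = 0.0465.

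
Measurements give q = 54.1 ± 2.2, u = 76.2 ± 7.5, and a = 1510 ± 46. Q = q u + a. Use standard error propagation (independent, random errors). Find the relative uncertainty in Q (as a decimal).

0.0784

Let p = q·u = 4120. δp/p = √((1·δq/q)² + (1·δu/u)²) = √(0.00165 + 0.00969) = 0.106, so δp = 439.
Q = p + a: δQ = √(δp² + δa²) = √(1.93e+05 + 2120) = 441
Q = 5630, so δQ/Q = 441/5630 = 0.0784.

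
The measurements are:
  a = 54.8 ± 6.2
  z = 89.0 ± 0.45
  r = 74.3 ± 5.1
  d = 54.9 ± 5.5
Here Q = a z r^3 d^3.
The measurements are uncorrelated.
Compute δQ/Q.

Products/powers → add relative errors in quadrature, weighted by exponent:
  (1·δa/a)² = (1×0.113)² = 0.0128;  (1·δz/z)² = (1×0.00506)² = 2.56e-05;  (3·δr/r)² = (3×0.0686)² = 0.0424;  (3·δd/d)² = (3×0.100)² = 0.0903
δQ/Q = √(0.146) = 0.382

0.382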